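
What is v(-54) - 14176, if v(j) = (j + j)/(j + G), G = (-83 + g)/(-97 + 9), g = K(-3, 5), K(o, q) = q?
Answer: -11041520/779 ≈ -14174.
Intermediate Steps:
g = 5
G = 39/44 (G = (-83 + 5)/(-97 + 9) = -78/(-88) = -78*(-1/88) = 39/44 ≈ 0.88636)
v(j) = 2*j/(39/44 + j) (v(j) = (j + j)/(j + 39/44) = (2*j)/(39/44 + j) = 2*j/(39/44 + j))
v(-54) - 14176 = 88*(-54)/(39 + 44*(-54)) - 14176 = 88*(-54)/(39 - 2376) - 14176 = 88*(-54)/(-2337) - 14176 = 88*(-54)*(-1/2337) - 14176 = 1584/779 - 14176 = -11041520/779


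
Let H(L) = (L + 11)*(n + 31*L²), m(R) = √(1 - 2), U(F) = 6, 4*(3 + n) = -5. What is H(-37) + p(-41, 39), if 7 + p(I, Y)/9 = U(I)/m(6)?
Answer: -2206733/2 - 54*I ≈ -1.1034e+6 - 54.0*I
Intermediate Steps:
n = -17/4 (n = -3 + (¼)*(-5) = -3 - 5/4 = -17/4 ≈ -4.2500)
m(R) = I (m(R) = √(-1) = I)
p(I, Y) = -63 - 54*I (p(I, Y) = -63 + 9*(6/I) = -63 + 9*(6*(-I)) = -63 + 9*(-6*I) = -63 - 54*I)
H(L) = (11 + L)*(-17/4 + 31*L²) (H(L) = (L + 11)*(-17/4 + 31*L²) = (11 + L)*(-17/4 + 31*L²))
H(-37) + p(-41, 39) = (-187/4 + 31*(-37)³ + 341*(-37)² - 17/4*(-37)) + (-63 - 54*I) = (-187/4 + 31*(-50653) + 341*1369 + 629/4) + (-63 - 54*I) = (-187/4 - 1570243 + 466829 + 629/4) + (-63 - 54*I) = -2206607/2 + (-63 - 54*I) = -2206733/2 - 54*I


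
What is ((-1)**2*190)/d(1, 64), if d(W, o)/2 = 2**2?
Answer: 95/4 ≈ 23.750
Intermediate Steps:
d(W, o) = 8 (d(W, o) = 2*2**2 = 2*4 = 8)
((-1)**2*190)/d(1, 64) = ((-1)**2*190)/8 = (1*190)*(1/8) = 190*(1/8) = 95/4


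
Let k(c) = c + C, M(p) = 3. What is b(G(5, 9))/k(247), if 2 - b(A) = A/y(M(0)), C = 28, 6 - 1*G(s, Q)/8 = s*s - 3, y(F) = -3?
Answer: -122/825 ≈ -0.14788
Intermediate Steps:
G(s, Q) = 72 - 8*s² (G(s, Q) = 48 - 8*(s*s - 3) = 48 - 8*(s² - 3) = 48 - 8*(-3 + s²) = 48 + (24 - 8*s²) = 72 - 8*s²)
k(c) = 28 + c (k(c) = c + 28 = 28 + c)
b(A) = 2 + A/3 (b(A) = 2 - A/(-3) = 2 - A*(-1)/3 = 2 - (-1)*A/3 = 2 + A/3)
b(G(5, 9))/k(247) = (2 + (72 - 8*5²)/3)/(28 + 247) = (2 + (72 - 8*25)/3)/275 = (2 + (72 - 200)/3)*(1/275) = (2 + (⅓)*(-128))*(1/275) = (2 - 128/3)*(1/275) = -122/3*1/275 = -122/825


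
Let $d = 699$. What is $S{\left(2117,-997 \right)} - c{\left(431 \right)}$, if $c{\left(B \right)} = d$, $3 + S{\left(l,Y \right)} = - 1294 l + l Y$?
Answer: $-4850749$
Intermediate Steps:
$S{\left(l,Y \right)} = -3 - 1294 l + Y l$ ($S{\left(l,Y \right)} = -3 + \left(- 1294 l + l Y\right) = -3 + \left(- 1294 l + Y l\right) = -3 - 1294 l + Y l$)
$c{\left(B \right)} = 699$
$S{\left(2117,-997 \right)} - c{\left(431 \right)} = \left(-3 - 2739398 - 2110649\right) - 699 = -4850050 - 699 = -4850749$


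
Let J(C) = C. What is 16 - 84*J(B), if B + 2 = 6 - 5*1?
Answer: 100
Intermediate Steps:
B = -1 (B = -2 + (6 - 5*1) = -2 + (6 - 5) = -2 + 1 = -1)
16 - 84*J(B) = 16 - 84*(-1) = 16 + 84 = 100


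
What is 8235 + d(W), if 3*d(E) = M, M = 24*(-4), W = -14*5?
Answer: 8203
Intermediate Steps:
W = -70
M = -96
d(E) = -32 (d(E) = (1/3)*(-96) = -32)
8235 + d(W) = 8235 - 32 = 8203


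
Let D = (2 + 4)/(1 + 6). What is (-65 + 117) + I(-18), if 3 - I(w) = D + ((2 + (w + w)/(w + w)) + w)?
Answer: 484/7 ≈ 69.143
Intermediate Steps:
D = 6/7 ≈ 0.85714
I(w) = -6/7 - w (I(w) = 3 - (6/7 + ((2 + (w + w)/(w + w)) + w)) = 3 - (6/7 + ((2 + (2*w)/((2*w))) + w)) = 3 - (6/7 + ((2 + (2*w)*(1/(2*w))) + w)) = 3 - (6/7 + ((2 + 1) + w)) = 3 - (6/7 + (3 + w)) = 3 - (27/7 + w) = 3 + (-27/7 - w) = -6/7 - w)
(-65 + 117) + I(-18) = (-65 + 117) + (-6/7 - 1*(-18)) = 52 + (-6/7 + 18) = 52 + 120/7 = 484/7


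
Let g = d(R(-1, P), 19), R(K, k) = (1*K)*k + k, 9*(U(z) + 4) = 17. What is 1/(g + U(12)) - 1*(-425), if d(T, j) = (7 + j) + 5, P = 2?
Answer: 110509/260 ≈ 425.03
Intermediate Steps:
U(z) = -19/9 (U(z) = -4 + (1/9)*17 = -4 + 17/9 = -19/9)
R(K, k) = k + K*k (R(K, k) = K*k + k = k + K*k)
d(T, j) = 12 + j
g = 31 (g = 12 + 19 = 31)
1/(g + U(12)) - 1*(-425) = 1/(31 - 19/9) - 1*(-425) = 1/(260/9) + 425 = 9/260 + 425 = 110509/260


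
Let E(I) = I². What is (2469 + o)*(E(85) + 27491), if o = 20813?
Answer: 808257912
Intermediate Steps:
(2469 + o)*(E(85) + 27491) = (2469 + 20813)*(85² + 27491) = 23282*(7225 + 27491) = 23282*34716 = 808257912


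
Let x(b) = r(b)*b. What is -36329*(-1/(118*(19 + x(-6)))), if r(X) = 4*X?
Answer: 36329/19234 ≈ 1.8888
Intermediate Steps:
x(b) = 4*b² (x(b) = (4*b)*b = 4*b²)
-36329*(-1/(118*(19 + x(-6)))) = -36329*(-1/(118*(19 + 4*(-6)²))) = -36329*(-1/(118*(19 + 4*36))) = -36329*(-1/(118*(19 + 144))) = -36329/(163*(-118)) = -36329/(-19234) = -36329*(-1/19234) = 36329/19234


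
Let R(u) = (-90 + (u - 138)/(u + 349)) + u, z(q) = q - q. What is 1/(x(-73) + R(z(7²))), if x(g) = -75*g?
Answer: 349/1879227 ≈ 0.00018571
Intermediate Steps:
z(q) = 0
R(u) = -90 + u + (-138 + u)/(349 + u) (R(u) = (-90 + (-138 + u)/(349 + u)) + u = -90 + u + (-138 + u)/(349 + u))
1/(x(-73) + R(z(7²))) = 1/(-75*(-73) + (-31548 + 0² + 260*0)/(349 + 0)) = 1/(5475 + (-31548 + 0 + 0)/349) = 1/(5475 + (1/349)*(-31548)) = 1/(5475 - 31548/349) = 1/(1879227/349) = 349/1879227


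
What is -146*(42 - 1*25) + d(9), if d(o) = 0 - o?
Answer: -2491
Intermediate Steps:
d(o) = -o
-146*(42 - 1*25) + d(9) = -146*(42 - 1*25) - 1*9 = -146*(42 - 25) - 9 = -146*17 - 9 = -2482 - 9 = -2491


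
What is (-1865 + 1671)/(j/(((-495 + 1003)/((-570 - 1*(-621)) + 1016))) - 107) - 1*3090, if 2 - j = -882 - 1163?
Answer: -6581158922/2129793 ≈ -3090.0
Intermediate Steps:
j = 2047 (j = 2 - (-882 - 1163) = 2 - 1*(-2045) = 2 + 2045 = 2047)
(-1865 + 1671)/(j/(((-495 + 1003)/((-570 - 1*(-621)) + 1016))) - 107) - 1*3090 = (-1865 + 1671)/(2047/(((-495 + 1003)/((-570 - 1*(-621)) + 1016))) - 107) - 1*3090 = -194/(2047/((508/((-570 + 621) + 1016))) - 107) - 3090 = -194/(2047/((508/(51 + 1016))) - 107) - 3090 = -194/(2047/((508/1067)) - 107) - 3090 = -194/(2047/((508*(1/1067))) - 107) - 3090 = -194/(2047/(508/1067) - 107) - 3090 = -194/(2047*(1067/508) - 107) - 3090 = -194/(2184149/508 - 107) - 3090 = -194/2129793/508 - 3090 = -194*508/2129793 - 3090 = -98552/2129793 - 3090 = -6581158922/2129793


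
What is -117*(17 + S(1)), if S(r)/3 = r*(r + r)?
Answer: -2691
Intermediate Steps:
S(r) = 6*r² (S(r) = 3*(r*(r + r)) = 3*(r*(2*r)) = 3*(2*r²) = 6*r²)
-117*(17 + S(1)) = -117*(17 + 6*1²) = -117*(17 + 6*1) = -117*(17 + 6) = -117*23 = -2691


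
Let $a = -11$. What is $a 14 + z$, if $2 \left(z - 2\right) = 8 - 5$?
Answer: $- \frac{301}{2} \approx -150.5$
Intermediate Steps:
$z = \frac{7}{2}$ ($z = 2 + \frac{8 - 5}{2} = 2 + \frac{1}{2} \cdot 3 = 2 + \frac{3}{2} = \frac{7}{2} \approx 3.5$)
$a 14 + z = \left(-11\right) 14 + \frac{7}{2} = -154 + \frac{7}{2} = - \frac{301}{2}$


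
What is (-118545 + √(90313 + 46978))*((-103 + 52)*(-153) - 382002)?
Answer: 44359420455 - 374199*√137291 ≈ 4.4221e+10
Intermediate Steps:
(-118545 + √(90313 + 46978))*((-103 + 52)*(-153) - 382002) = (-118545 + √137291)*(-51*(-153) - 382002) = (-118545 + √137291)*(7803 - 382002) = (-118545 + √137291)*(-374199) = 44359420455 - 374199*√137291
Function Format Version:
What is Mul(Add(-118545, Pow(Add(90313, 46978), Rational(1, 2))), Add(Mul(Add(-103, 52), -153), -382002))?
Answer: Add(44359420455, Mul(-374199, Pow(137291, Rational(1, 2)))) ≈ 4.4221e+10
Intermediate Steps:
Mul(Add(-118545, Pow(Add(90313, 46978), Rational(1, 2))), Add(Mul(Add(-103, 52), -153), -382002)) = Mul(Add(-118545, Pow(137291, Rational(1, 2))), Add(Mul(-51, -153), -382002)) = Mul(Add(-118545, Pow(137291, Rational(1, 2))), Add(7803, -382002)) = Mul(Add(-118545, Pow(137291, Rational(1, 2))), -374199) = Add(44359420455, Mul(-374199, Pow(137291, Rational(1, 2))))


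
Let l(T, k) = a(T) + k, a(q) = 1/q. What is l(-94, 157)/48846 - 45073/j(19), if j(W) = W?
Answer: -68984493623/29079652 ≈ -2372.3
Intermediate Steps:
a(q) = 1/q
l(T, k) = k + 1/T (l(T, k) = 1/T + k = k + 1/T)
l(-94, 157)/48846 - 45073/j(19) = (157 + 1/(-94))/48846 - 45073/19 = (157 - 1/94)*(1/48846) - 45073*1/19 = (14757/94)*(1/48846) - 45073/19 = 4919/1530508 - 45073/19 = -68984493623/29079652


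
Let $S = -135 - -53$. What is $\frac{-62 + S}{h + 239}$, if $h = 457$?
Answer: $- \frac{6}{29} \approx -0.2069$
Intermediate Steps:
$S = -82$ ($S = -135 + 53 = -82$)
$\frac{-62 + S}{h + 239} = \frac{-62 - 82}{457 + 239} = - \frac{144}{696} = \left(-144\right) \frac{1}{696} = - \frac{6}{29}$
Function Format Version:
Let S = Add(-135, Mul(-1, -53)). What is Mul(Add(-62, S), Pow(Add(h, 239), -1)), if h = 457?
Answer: Rational(-6, 29) ≈ -0.20690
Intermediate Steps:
S = -82 (S = Add(-135, 53) = -82)
Mul(Add(-62, S), Pow(Add(h, 239), -1)) = Mul(Add(-62, -82), Pow(Add(457, 239), -1)) = Mul(-144, Pow(696, -1)) = Mul(-144, Rational(1, 696)) = Rational(-6, 29)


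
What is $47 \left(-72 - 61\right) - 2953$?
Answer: $-9204$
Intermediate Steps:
$47 \left(-72 - 61\right) - 2953 = 47 \left(-133\right) - 2953 = -6251 - 2953 = -9204$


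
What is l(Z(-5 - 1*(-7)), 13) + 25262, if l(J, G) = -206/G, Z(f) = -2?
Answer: 328200/13 ≈ 25246.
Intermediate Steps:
l(Z(-5 - 1*(-7)), 13) + 25262 = -206/13 + 25262 = 328200/13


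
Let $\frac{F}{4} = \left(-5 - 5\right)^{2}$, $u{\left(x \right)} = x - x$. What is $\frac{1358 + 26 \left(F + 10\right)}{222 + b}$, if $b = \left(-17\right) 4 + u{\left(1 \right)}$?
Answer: $\frac{6009}{77} \approx 78.039$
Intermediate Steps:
$u{\left(x \right)} = 0$
$F = 400$ ($F = 4 \left(-5 - 5\right)^{2} = 4 \left(-10\right)^{2} = 4 \cdot 100 = 400$)
$b = -68$ ($b = \left(-17\right) 4 + 0 = -68 + 0 = -68$)
$\frac{1358 + 26 \left(F + 10\right)}{222 + b} = \frac{1358 + 26 \left(400 + 10\right)}{222 - 68} = \frac{1358 + 26 \cdot 410}{154} = \left(1358 + 10660\right) \frac{1}{154} = 12018 \cdot \frac{1}{154} = \frac{6009}{77}$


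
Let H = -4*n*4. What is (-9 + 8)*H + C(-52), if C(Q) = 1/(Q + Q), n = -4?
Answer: -6657/104 ≈ -64.010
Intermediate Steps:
H = 64 (H = -4*(-4)*4 = 16*4 = 64)
C(Q) = 1/(2*Q)
(-9 + 8)*H + C(-52) = (-9 + 8)*64 + (½)/(-52) = -1*64 + (½)*(-1/52) = -64 - 1/104 = -6657/104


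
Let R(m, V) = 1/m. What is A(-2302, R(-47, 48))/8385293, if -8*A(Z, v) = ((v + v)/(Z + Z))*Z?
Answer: 1/3152870168 ≈ 3.1717e-10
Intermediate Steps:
A(Z, v) = -v/8 (A(Z, v) = -(v + v)/(Z + Z)*Z/8 = -(2*v)/((2*Z))*Z/8 = -(2*v)*(1/(2*Z))*Z/8 = -v/Z*Z/8 = -v/8)
A(-2302, R(-47, 48))/8385293 = -⅛/(-47)/8385293 = -⅛*(-1/47)*(1/8385293) = (1/376)*(1/8385293) = 1/3152870168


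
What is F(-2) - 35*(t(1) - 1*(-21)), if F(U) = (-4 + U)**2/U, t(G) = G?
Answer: -788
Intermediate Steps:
F(U) = (-4 + U)**2/U
F(-2) - 35*(t(1) - 1*(-21)) = (-4 - 2)**2/(-2) - 35*(1 - 1*(-21)) = -1/2*(-6)**2 - 35*(1 + 21) = -1/2*36 - 35*22 = -18 - 770 = -788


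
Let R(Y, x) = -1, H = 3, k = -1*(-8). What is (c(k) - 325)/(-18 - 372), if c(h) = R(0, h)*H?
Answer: 164/195 ≈ 0.84103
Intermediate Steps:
k = 8
c(h) = -3 (c(h) = -1*3 = -3)
(c(k) - 325)/(-18 - 372) = (-3 - 325)/(-18 - 372) = -328/(-390) = -328*(-1/390) = 164/195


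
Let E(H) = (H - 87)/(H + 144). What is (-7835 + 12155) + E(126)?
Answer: 388813/90 ≈ 4320.1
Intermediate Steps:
E(H) = (-87 + H)/(144 + H)
(-7835 + 12155) + E(126) = (-7835 + 12155) + (-87 + 126)/(144 + 126) = 4320 + 39/270 = 4320 + (1/270)*39 = 4320 + 13/90 = 388813/90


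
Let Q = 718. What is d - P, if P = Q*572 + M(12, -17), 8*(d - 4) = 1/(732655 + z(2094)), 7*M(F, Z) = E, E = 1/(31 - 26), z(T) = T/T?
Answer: -84250874087773/205143680 ≈ -4.1069e+5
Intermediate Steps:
z(T) = 1
E = 1/5 ≈ 0.20000
M(F, Z) = 1/35 (M(F, Z) = (1/7)*(1/5) = 1/35)
d = 23444993/5861248 (d = 4 + 1/(8*(732655 + 1)) = 4 + (1/8)/732656 = 4 + (1/8)*(1/732656) = 4 + 1/5861248 = 23444993/5861248 ≈ 4.0000)
P = 14374361/35 (P = 718*572 + 1/35 = 410696 + 1/35 = 14374361/35 ≈ 4.1070e+5)
d - P = 23444993/5861248 - 1*14374361/35 = 23444993/5861248 - 14374361/35 = -84250874087773/205143680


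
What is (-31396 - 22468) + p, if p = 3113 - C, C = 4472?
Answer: -55223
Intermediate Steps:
p = -1359 (p = 3113 - 1*4472 = 3113 - 4472 = -1359)
(-31396 - 22468) + p = (-31396 - 22468) - 1359 = -53864 - 1359 = -55223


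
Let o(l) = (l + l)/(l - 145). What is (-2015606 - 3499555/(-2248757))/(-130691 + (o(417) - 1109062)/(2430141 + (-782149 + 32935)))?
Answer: 1036180934035092679464/67185903727089955619 ≈ 15.423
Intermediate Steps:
o(l) = 2*l/(-145 + l) (o(l) = (2*l)/(-145 + l) = 2*l/(-145 + l))
(-2015606 - 3499555/(-2248757))/(-130691 + (o(417) - 1109062)/(2430141 + (-782149 + 32935))) = (-2015606 - 3499555/(-2248757))/(-130691 + (2*417/(-145 + 417) - 1109062)/(2430141 + (-782149 + 32935))) = (-2015606 - 3499555*(-1/2248757))/(-130691 + (2*417/272 - 1109062)/(2430141 - 749214)) = (-2015606 + 3499555/2248757)/(-130691 + (2*417*(1/272) - 1109062)/1680927) = -4532604602187/(2248757*(-130691 + (417/136 - 1109062)*(1/1680927))) = -4532604602187/(2248757*(-130691 - 150832015/136*1/1680927)) = -4532604602187/(2248757*(-130691 - 150832015/228606072)) = -4532604602187/(2248757*(-29876906987767/228606072)) = -4532604602187/2248757*(-228606072/29876906987767) = 1036180934035092679464/67185903727089955619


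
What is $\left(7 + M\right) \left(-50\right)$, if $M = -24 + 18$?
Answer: $-50$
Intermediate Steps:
$M = -6$
$\left(7 + M\right) \left(-50\right) = \left(7 - 6\right) \left(-50\right) = 1 \left(-50\right) = -50$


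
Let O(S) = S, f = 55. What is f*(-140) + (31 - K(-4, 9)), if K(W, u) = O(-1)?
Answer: -7668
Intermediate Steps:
K(W, u) = -1
f*(-140) + (31 - K(-4, 9)) = 55*(-140) + (31 - 1*(-1)) = -7700 + (31 + 1) = -7700 + 32 = -7668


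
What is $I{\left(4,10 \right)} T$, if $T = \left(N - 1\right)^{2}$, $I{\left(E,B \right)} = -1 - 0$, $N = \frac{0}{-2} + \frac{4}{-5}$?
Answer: $- \frac{81}{25} \approx -3.24$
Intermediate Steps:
$N = - \frac{4}{5}$ ($N = 0 \left(- \frac{1}{2}\right) + 4 \left(- \frac{1}{5}\right) = 0 - \frac{4}{5} = - \frac{4}{5} \approx -0.8$)
$I{\left(E,B \right)} = -1$ ($I{\left(E,B \right)} = -1 + 0 = -1$)
$T = \frac{81}{25}$ ($T = \left(- \frac{4}{5} - 1\right)^{2} = \left(- \frac{9}{5}\right)^{2} = \frac{81}{25} \approx 3.24$)
$I{\left(4,10 \right)} T = \left(-1\right) \frac{81}{25} = - \frac{81}{25}$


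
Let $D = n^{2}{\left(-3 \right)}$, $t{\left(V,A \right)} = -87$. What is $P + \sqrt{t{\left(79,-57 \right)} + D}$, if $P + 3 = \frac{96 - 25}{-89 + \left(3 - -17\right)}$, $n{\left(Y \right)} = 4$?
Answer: $- \frac{278}{69} + i \sqrt{71} \approx -4.029 + 8.4261 i$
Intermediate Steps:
$D = 16$ ($D = 4^{2} = 16$)
$P = - \frac{278}{69}$ ($P = -3 + \frac{96 - 25}{-89 + \left(3 - -17\right)} = -3 + \frac{71}{-89 + \left(3 + 17\right)} = -3 + \frac{71}{-89 + 20} = -3 + \frac{71}{-69} = -3 + 71 \left(- \frac{1}{69}\right) = -3 - \frac{71}{69} = - \frac{278}{69} \approx -4.029$)
$P + \sqrt{t{\left(79,-57 \right)} + D} = - \frac{278}{69} + \sqrt{-87 + 16} = - \frac{278}{69} + \sqrt{-71} = - \frac{278}{69} + i \sqrt{71}$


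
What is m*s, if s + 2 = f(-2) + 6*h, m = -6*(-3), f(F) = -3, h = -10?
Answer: -1170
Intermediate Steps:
m = 18
s = -65 (s = -2 + (-3 + 6*(-10)) = -2 + (-3 - 60) = -2 - 63 = -65)
m*s = 18*(-65) = -1170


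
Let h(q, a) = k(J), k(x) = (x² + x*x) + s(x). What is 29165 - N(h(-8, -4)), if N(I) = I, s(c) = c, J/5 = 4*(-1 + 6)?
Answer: 9065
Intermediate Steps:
J = 100 (J = 5*(4*(-1 + 6)) = 5*(4*5) = 5*20 = 100)
k(x) = x + 2*x² (k(x) = (x² + x*x) + x = (x² + x²) + x = 2*x² + x = x + 2*x²)
h(q, a) = 20100 (h(q, a) = 100*(1 + 2*100) = 100*(1 + 200) = 100*201 = 20100)
29165 - N(h(-8, -4)) = 29165 - 1*20100 = 29165 - 20100 = 9065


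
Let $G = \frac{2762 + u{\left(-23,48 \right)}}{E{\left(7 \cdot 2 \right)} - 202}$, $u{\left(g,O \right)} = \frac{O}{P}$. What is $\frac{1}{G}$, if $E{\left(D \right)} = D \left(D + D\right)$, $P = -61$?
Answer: $\frac{5795}{84217} \approx 0.06881$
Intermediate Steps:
$u{\left(g,O \right)} = - \frac{O}{61}$ ($u{\left(g,O \right)} = \frac{O}{-61} = O \left(- \frac{1}{61}\right) = - \frac{O}{61}$)
$E{\left(D \right)} = 2 D^{2}$ ($E{\left(D \right)} = D 2 D = 2 D^{2}$)
$G = \frac{84217}{5795}$ ($G = \frac{2762 - \frac{48}{61}}{2 \left(7 \cdot 2\right)^{2} - 202} = \frac{2762 - \frac{48}{61}}{2 \cdot 14^{2} - 202} = \frac{168434}{61 \left(2 \cdot 196 - 202\right)} = \frac{168434}{61 \left(392 - 202\right)} = \frac{168434}{61 \cdot 190} = \frac{168434}{61} \cdot \frac{1}{190} = \frac{84217}{5795} \approx 14.533$)
$\frac{1}{G} = \frac{1}{\frac{84217}{5795}} = \frac{5795}{84217}$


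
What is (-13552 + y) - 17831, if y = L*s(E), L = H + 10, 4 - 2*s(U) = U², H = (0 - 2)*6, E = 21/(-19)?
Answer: -11330266/361 ≈ -31386.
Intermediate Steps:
E = -21/19 (E = 21*(-1/19) = -21/19 ≈ -1.1053)
H = -12 (H = -2*6 = -12)
s(U) = 2 - U²/2
L = -2 (L = -12 + 10 = -2)
y = -1003/361 (y = -2*(2 - (-21/19)²/2) = -2*(2 - ½*441/361) = -2*(2 - 441/722) = -2*1003/722 = -1003/361 ≈ -2.7784)
(-13552 + y) - 17831 = (-13552 - 1003/361) - 17831 = -4893275/361 - 17831 = -11330266/361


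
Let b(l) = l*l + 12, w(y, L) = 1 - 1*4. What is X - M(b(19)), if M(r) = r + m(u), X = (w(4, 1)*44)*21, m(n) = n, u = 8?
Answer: -3153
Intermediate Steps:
w(y, L) = -3 (w(y, L) = 1 - 4 = -3)
X = -2772 (X = -3*44*21 = -132*21 = -2772)
b(l) = 12 + l² (b(l) = l² + 12 = 12 + l²)
M(r) = 8 + r (M(r) = r + 8 = 8 + r)
X - M(b(19)) = -2772 - (8 + (12 + 19²)) = -2772 - (8 + (12 + 361)) = -2772 - (8 + 373) = -2772 - 1*381 = -2772 - 381 = -3153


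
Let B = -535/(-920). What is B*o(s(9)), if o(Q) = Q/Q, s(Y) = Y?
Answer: 107/184 ≈ 0.58152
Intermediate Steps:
B = 107/184 (B = -535*(-1/920) = 107/184 ≈ 0.58152)
o(Q) = 1
B*o(s(9)) = (107/184)*1 = 107/184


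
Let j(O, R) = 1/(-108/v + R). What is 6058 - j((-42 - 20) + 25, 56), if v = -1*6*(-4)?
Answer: 623972/103 ≈ 6058.0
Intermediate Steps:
v = 24 (v = -6*(-4) = 24)
j(O, R) = 1/(-9/2 + R) (j(O, R) = 1/(-108/24 + R) = 1/(-108*1/24 + R) = 1/(-9/2 + R))
6058 - j((-42 - 20) + 25, 56) = 6058 - 2/(-9 + 2*56) = 6058 - 2/(-9 + 112) = 6058 - 2/103 = 623972/103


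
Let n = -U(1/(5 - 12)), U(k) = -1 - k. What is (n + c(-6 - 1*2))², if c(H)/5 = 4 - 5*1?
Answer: 841/49 ≈ 17.163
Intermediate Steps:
n = 6/7 (n = -(-1 - 1/(5 - 12)) = -(-1 - 1/(-7)) = -(-1 - 1*(-⅐)) = -(-1 + ⅐) = -1*(-6/7) = 6/7 ≈ 0.85714)
c(H) = -5 (c(H) = 5*(4 - 5*1) = 5*(4 - 5) = 5*(-1) = -5)
(n + c(-6 - 1*2))² = (6/7 - 5)² = (-29/7)² = 841/49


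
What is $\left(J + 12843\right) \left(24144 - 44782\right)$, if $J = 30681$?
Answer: $-898248312$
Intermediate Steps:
$\left(J + 12843\right) \left(24144 - 44782\right) = \left(30681 + 12843\right) \left(24144 - 44782\right) = 43524 \left(-20638\right) = -898248312$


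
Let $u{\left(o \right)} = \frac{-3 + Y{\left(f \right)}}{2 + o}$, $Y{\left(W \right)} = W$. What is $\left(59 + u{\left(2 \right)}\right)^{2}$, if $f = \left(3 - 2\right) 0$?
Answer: $\frac{54289}{16} \approx 3393.1$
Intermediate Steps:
$f = 0$ ($f = 1 \cdot 0 = 0$)
$u{\left(o \right)} = - \frac{3}{2 + o}$ ($u{\left(o \right)} = \frac{-3 + 0}{2 + o} = - \frac{3}{2 + o}$)
$\left(59 + u{\left(2 \right)}\right)^{2} = \left(59 - \frac{3}{2 + 2}\right)^{2} = \left(59 - \frac{3}{4}\right)^{2} = \left(\frac{233}{4}\right)^{2} = \frac{54289}{16}$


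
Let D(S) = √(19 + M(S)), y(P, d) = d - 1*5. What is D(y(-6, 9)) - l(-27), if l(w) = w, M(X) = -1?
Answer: 27 + 3*√2 ≈ 31.243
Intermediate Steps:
y(P, d) = -5 + d (y(P, d) = d - 5 = -5 + d)
D(S) = 3*√2 (D(S) = √(19 - 1) = √18 = 3*√2)
D(y(-6, 9)) - l(-27) = 3*√2 - 1*(-27) = 3*√2 + 27 = 27 + 3*√2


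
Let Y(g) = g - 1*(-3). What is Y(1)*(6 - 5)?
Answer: 4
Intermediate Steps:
Y(g) = 3 + g (Y(g) = g + 3 = 3 + g)
Y(1)*(6 - 5) = (3 + 1)*(6 - 5) = 4*1 = 4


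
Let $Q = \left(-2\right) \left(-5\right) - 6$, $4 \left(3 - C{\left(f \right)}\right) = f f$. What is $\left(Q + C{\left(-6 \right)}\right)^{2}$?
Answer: $4$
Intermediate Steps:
$C{\left(f \right)} = 3 - \frac{f^{2}}{4}$ ($C{\left(f \right)} = 3 - \frac{f f}{4} = 3 - \frac{f^{2}}{4}$)
$Q = 4$ ($Q = 10 - 6 = 4$)
$\left(Q + C{\left(-6 \right)}\right)^{2} = \left(4 + \left(3 - \frac{\left(-6\right)^{2}}{4}\right)\right)^{2} = \left(4 + \left(3 - 9\right)\right)^{2} = \left(4 - 6\right)^{2} = \left(-2\right)^{2} = 4$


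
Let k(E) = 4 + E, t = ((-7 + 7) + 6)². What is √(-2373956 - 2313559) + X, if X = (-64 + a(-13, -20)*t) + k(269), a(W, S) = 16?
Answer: 785 + 3*I*√520835 ≈ 785.0 + 2165.1*I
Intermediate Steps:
t = 36 (t = (0 + 6)² = 6² = 36)
X = 785 (X = (-64 + 16*36) + (4 + 269) = (-64 + 576) + 273 = 512 + 273 = 785)
√(-2373956 - 2313559) + X = √(-2373956 - 2313559) + 785 = √(-4687515) + 785 = 3*I*√520835 + 785 = 785 + 3*I*√520835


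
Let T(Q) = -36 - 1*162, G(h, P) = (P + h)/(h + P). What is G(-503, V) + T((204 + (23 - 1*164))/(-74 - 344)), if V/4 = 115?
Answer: -197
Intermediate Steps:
V = 460 (V = 4*115 = 460)
G(h, P) = 1 (G(h, P) = (P + h)/(P + h) = 1)
T(Q) = -198 (T(Q) = -36 - 162 = -198)
G(-503, V) + T((204 + (23 - 1*164))/(-74 - 344)) = 1 - 198 = -197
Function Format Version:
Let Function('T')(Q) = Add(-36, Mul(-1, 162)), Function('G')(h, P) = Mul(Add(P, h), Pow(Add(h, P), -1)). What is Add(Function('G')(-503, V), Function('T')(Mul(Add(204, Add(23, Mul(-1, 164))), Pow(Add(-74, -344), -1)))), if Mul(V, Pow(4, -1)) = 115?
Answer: -197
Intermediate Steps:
V = 460 (V = Mul(4, 115) = 460)
Function('G')(h, P) = 1 (Function('G')(h, P) = Mul(Add(P, h), Pow(Add(P, h), -1)) = 1)
Function('T')(Q) = -198 (Function('T')(Q) = Add(-36, -162) = -198)
Add(Function('G')(-503, V), Function('T')(Mul(Add(204, Add(23, Mul(-1, 164))), Pow(Add(-74, -344), -1)))) = Add(1, -198) = -197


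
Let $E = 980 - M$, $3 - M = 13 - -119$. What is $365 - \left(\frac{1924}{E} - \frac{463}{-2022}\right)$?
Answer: $\frac{814071475}{2242398} \approx 363.04$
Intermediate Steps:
$M = -129$ ($M = 3 - \left(13 - -119\right) = 3 - \left(13 + 119\right) = 3 - 132 = -129$)
$E = 1109$ ($E = 980 - -129 = 980 + 129 = 1109$)
$365 - \left(\frac{1924}{E} - \frac{463}{-2022}\right) = 365 - \left(\frac{1924}{1109} - \frac{463}{-2022}\right) = 365 - \left(1924 \cdot \frac{1}{1109} - - \frac{463}{2022}\right) = 365 - \left(\frac{1924}{1109} + \frac{463}{2022}\right) = 365 - \frac{4403795}{2242398} = \frac{814071475}{2242398}$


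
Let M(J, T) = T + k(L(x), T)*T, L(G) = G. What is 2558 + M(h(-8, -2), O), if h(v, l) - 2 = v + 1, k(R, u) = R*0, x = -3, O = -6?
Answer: 2552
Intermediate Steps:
k(R, u) = 0
h(v, l) = 3 + v (h(v, l) = 2 + (v + 1) = 2 + (1 + v) = 3 + v)
M(J, T) = T (M(J, T) = T + 0*T = T + 0 = T)
2558 + M(h(-8, -2), O) = 2558 - 6 = 2552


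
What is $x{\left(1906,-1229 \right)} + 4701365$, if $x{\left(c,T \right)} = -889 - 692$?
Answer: $4699784$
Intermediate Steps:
$x{\left(c,T \right)} = -1581$
$x{\left(1906,-1229 \right)} + 4701365 = -1581 + 4701365 = 4699784$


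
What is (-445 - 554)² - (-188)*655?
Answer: 1121141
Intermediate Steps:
(-445 - 554)² - (-188)*655 = (-999)² - 1*(-123140) = 998001 + 123140 = 1121141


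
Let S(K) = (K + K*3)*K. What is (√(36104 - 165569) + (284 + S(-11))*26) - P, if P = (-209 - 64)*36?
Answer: 29796 + 3*I*√14385 ≈ 29796.0 + 359.81*I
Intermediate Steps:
S(K) = 4*K² (S(K) = (K + 3*K)*K = (4*K)*K = 4*K²)
P = -9828 (P = -273*36 = -9828)
(√(36104 - 165569) + (284 + S(-11))*26) - P = (√(36104 - 165569) + (284 + 4*(-11)²)*26) - 1*(-9828) = (√(-129465) + (284 + 4*121)*26) + 9828 = (3*I*√14385 + (284 + 484)*26) + 9828 = (3*I*√14385 + 768*26) + 9828 = (3*I*√14385 + 19968) + 9828 = (19968 + 3*I*√14385) + 9828 = 29796 + 3*I*√14385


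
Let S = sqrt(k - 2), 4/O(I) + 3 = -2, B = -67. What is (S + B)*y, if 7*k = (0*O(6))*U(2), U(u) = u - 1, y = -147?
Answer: 9849 - 147*I*sqrt(2) ≈ 9849.0 - 207.89*I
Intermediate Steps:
O(I) = -4/5 (O(I) = 4/(-3 - 2) = 4/(-5) = 4*(-1/5) = -4/5)
U(u) = -1 + u
k = 0 (k = ((0*(-4/5))*(-1 + 2))/7 = (0*1)/7 = (1/7)*0 = 0)
S = I*sqrt(2) (S = sqrt(0 - 2) = sqrt(-2) = I*sqrt(2) ≈ 1.4142*I)
(S + B)*y = (I*sqrt(2) - 67)*(-147) = (-67 + I*sqrt(2))*(-147) = 9849 - 147*I*sqrt(2)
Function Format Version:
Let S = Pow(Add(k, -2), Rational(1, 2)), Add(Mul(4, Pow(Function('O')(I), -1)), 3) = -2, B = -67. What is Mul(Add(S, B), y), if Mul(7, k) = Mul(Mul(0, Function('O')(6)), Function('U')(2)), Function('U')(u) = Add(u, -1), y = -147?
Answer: Add(9849, Mul(-147, I, Pow(2, Rational(1, 2)))) ≈ Add(9849.0, Mul(-207.89, I))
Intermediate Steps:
Function('O')(I) = Rational(-4, 5) (Function('O')(I) = Mul(4, Pow(Add(-3, -2), -1)) = Mul(4, Pow(-5, -1)) = Mul(4, Rational(-1, 5)) = Rational(-4, 5))
Function('U')(u) = Add(-1, u)
k = 0 (k = Mul(Rational(1, 7), Mul(Mul(0, Rational(-4, 5)), Add(-1, 2))) = Mul(Rational(1, 7), Mul(0, 1)) = Mul(Rational(1, 7), 0) = 0)
S = Mul(I, Pow(2, Rational(1, 2))) (S = Pow(Add(0, -2), Rational(1, 2)) = Pow(-2, Rational(1, 2)) = Mul(I, Pow(2, Rational(1, 2))) ≈ Mul(1.4142, I))
Mul(Add(S, B), y) = Mul(Add(Mul(I, Pow(2, Rational(1, 2))), -67), -147) = Mul(Add(-67, Mul(I, Pow(2, Rational(1, 2)))), -147) = Add(9849, Mul(-147, I, Pow(2, Rational(1, 2))))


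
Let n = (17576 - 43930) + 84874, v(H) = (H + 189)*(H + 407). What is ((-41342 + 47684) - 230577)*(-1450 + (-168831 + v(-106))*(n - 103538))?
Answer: -1452089311072290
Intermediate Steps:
v(H) = (189 + H)*(407 + H)
n = 58520 (n = -26354 + 84874 = 58520)
((-41342 + 47684) - 230577)*(-1450 + (-168831 + v(-106))*(n - 103538)) = ((-41342 + 47684) - 230577)*(-1450 + (-168831 + (76923 + (-106)² + 596*(-106)))*(58520 - 103538)) = (6342 - 230577)*(-1450 + (-168831 + (76923 + 11236 - 63176))*(-45018)) = -224235*(-1450 + (-168831 + 24983)*(-45018)) = -224235*(-1450 - 143848*(-45018)) = -224235*(-1450 + 6475749264) = -224235*6475747814 = -1452089311072290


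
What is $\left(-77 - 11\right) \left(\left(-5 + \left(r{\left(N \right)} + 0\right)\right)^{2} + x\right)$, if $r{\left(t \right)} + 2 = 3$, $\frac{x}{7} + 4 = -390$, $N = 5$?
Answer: $241296$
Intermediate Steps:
$x = -2758$ ($x = -28 + 7 \left(-390\right) = -28 - 2730 = -2758$)
$r{\left(t \right)} = 1$ ($r{\left(t \right)} = -2 + 3 = 1$)
$\left(-77 - 11\right) \left(\left(-5 + \left(r{\left(N \right)} + 0\right)\right)^{2} + x\right) = \left(-77 - 11\right) \left(\left(-5 + \left(1 + 0\right)\right)^{2} - 2758\right) = - 88 \left(\left(-5 + 1\right)^{2} - 2758\right) = - 88 \left(\left(-4\right)^{2} - 2758\right) = - 88 \left(16 - 2758\right) = \left(-88\right) \left(-2742\right) = 241296$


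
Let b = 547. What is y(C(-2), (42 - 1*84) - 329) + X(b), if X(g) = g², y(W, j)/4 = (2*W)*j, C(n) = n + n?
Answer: 311081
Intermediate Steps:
C(n) = 2*n
y(W, j) = 8*W*j (y(W, j) = 4*((2*W)*j) = 4*(2*W*j) = 8*W*j)
y(C(-2), (42 - 1*84) - 329) + X(b) = 8*(2*(-2))*((42 - 1*84) - 329) + 547² = 8*(-4)*((42 - 84) - 329) + 299209 = 8*(-4)*(-42 - 329) + 299209 = 8*(-4)*(-371) + 299209 = 11872 + 299209 = 311081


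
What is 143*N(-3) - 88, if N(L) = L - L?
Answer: -88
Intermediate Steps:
N(L) = 0
143*N(-3) - 88 = 143*0 - 88 = 0 - 88 = -88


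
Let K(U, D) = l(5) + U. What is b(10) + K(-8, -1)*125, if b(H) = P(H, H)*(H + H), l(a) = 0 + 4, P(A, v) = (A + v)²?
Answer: 7500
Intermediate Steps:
l(a) = 4
b(H) = 8*H³ (b(H) = (H + H)²*(H + H) = (2*H)²*(2*H) = (4*H²)*(2*H) = 8*H³)
K(U, D) = 4 + U
b(10) + K(-8, -1)*125 = 8*10³ + (4 - 8)*125 = 8*1000 - 4*125 = 8000 - 500 = 7500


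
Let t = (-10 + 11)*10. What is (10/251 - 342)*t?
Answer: -858320/251 ≈ -3419.6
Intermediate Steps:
t = 10 (t = 1*10 = 10)
(10/251 - 342)*t = (10/251 - 342)*10 = -85832/251*10 = -858320/251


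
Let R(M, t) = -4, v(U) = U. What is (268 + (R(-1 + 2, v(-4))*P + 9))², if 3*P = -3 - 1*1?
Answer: 717409/9 ≈ 79712.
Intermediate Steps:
P = -4/3 (P = (-3 - 1*1)/3 = (-3 - 1)/3 = (⅓)*(-4) = -4/3 ≈ -1.3333)
(268 + (R(-1 + 2, v(-4))*P + 9))² = (268 + (-4*(-4/3) + 9))² = (268 + (16/3 + 9))² = (268 + 43/3)² = (847/3)² = 717409/9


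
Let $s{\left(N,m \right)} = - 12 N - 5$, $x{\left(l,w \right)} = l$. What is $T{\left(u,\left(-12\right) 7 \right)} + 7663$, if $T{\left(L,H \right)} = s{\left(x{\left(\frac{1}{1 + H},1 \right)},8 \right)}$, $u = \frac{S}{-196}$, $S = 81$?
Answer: $\frac{635626}{83} \approx 7658.1$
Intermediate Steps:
$u = - \frac{81}{196}$ ($u = \frac{81}{-196} = 81 \left(- \frac{1}{196}\right) = - \frac{81}{196} \approx -0.41327$)
$s{\left(N,m \right)} = -5 - 12 N$
$T{\left(L,H \right)} = -5 - \frac{12}{1 + H}$
$T{\left(u,\left(-12\right) 7 \right)} + 7663 = \frac{-17 - 5 \left(\left(-12\right) 7\right)}{1 - 84} + 7663 = \frac{-17 - -420}{1 - 84} + 7663 = \frac{-17 + 420}{-83} + 7663 = \left(- \frac{1}{83}\right) 403 + 7663 = - \frac{403}{83} + 7663 = \frac{635626}{83}$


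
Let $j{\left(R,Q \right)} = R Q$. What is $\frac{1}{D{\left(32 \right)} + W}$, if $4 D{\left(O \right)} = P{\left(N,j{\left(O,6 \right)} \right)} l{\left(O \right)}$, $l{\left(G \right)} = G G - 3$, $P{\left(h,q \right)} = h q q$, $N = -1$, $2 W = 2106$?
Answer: $- \frac{1}{9408483} \approx -1.0629 \cdot 10^{-7}$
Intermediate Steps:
$j{\left(R,Q \right)} = Q R$
$W = 1053$ ($W = \frac{1}{2} \cdot 2106 = 1053$)
$P{\left(h,q \right)} = h q^{2}$
$l{\left(G \right)} = -3 + G^{2}$ ($l{\left(G \right)} = G^{2} - 3 = -3 + G^{2}$)
$D{\left(O \right)} = - 9 O^{2} \left(-3 + O^{2}\right)$ ($D{\left(O \right)} = \frac{- \left(6 O\right)^{2} \left(-3 + O^{2}\right)}{4} = \frac{- 36 O^{2} \left(-3 + O^{2}\right)}{4} = \frac{\left(-36\right) O^{2} \left(-3 + O^{2}\right)}{4} = - 9 O^{2} \left(-3 + O^{2}\right)$)
$\frac{1}{D{\left(32 \right)} + W} = \frac{1}{9 \cdot 32^{2} \left(3 - 32^{2}\right) + 1053} = \frac{1}{9 \cdot 1024 \left(3 - 1024\right) + 1053} = \frac{1}{9 \cdot 1024 \left(-1021\right) + 1053} = \frac{1}{-9409536 + 1053} = \frac{1}{-9408483} = - \frac{1}{9408483}$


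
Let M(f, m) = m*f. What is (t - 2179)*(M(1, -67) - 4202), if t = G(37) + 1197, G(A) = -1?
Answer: 4196427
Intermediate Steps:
M(f, m) = f*m
t = 1196 (t = -1 + 1197 = 1196)
(t - 2179)*(M(1, -67) - 4202) = (1196 - 2179)*(1*(-67) - 4202) = -983*(-67 - 4202) = -983*(-4269) = 4196427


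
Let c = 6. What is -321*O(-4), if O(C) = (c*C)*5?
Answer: 38520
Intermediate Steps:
O(C) = 30*C (O(C) = (6*C)*5 = 30*C)
-321*O(-4) = -9630*(-4) = -321*(-120) = 38520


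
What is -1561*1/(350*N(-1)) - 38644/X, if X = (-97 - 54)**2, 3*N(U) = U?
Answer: 13321669/1140050 ≈ 11.685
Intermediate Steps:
N(U) = U/3
X = 22801 (X = (-151)**2 = 22801)
-1561*1/(350*N(-1)) - 38644/X = -1561/((-35*(-10))*((1/3)*(-1))) - 38644/22801 = -1561/(350*(-1/3)) - 38644*1/22801 = -1561/(-350/3) - 38644/22801 = -1561*(-3/350) - 38644/22801 = 669/50 - 38644/22801 = 13321669/1140050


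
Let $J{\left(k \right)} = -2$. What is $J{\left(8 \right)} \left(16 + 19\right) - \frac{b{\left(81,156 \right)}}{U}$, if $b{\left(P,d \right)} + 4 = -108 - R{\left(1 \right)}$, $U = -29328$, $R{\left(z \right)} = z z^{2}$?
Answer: $- \frac{2053073}{29328} \approx -70.004$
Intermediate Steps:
$R{\left(z \right)} = z^{3}$
$b{\left(P,d \right)} = -113$ ($b{\left(P,d \right)} = -4 - 109 = -113$)
$J{\left(8 \right)} \left(16 + 19\right) - \frac{b{\left(81,156 \right)}}{U} = - 2 \left(16 + 19\right) - - \frac{113}{-29328} = \left(-2\right) 35 - \left(-113\right) \left(- \frac{1}{29328}\right) = -70 - \frac{113}{29328} = - \frac{2053073}{29328}$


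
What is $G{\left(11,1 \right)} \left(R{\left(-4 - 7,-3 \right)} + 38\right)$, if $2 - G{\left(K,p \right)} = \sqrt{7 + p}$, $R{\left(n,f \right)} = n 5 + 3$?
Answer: $-28 + 28 \sqrt{2} \approx 11.598$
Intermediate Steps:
$R{\left(n,f \right)} = 3 + 5 n$ ($R{\left(n,f \right)} = 5 n + 3 = 3 + 5 n$)
$G{\left(K,p \right)} = 2 - \sqrt{7 + p}$
$G{\left(11,1 \right)} \left(R{\left(-4 - 7,-3 \right)} + 38\right) = \left(2 - \sqrt{7 + 1}\right) \left(\left(3 + 5 \left(-4 - 7\right)\right) + 38\right) = \left(2 - \sqrt{8}\right) \left(\left(3 + 5 \left(-4 - 7\right)\right) + 38\right) = \left(2 - 2 \sqrt{2}\right) \left(\left(3 + 5 \left(-11\right)\right) + 38\right) = \left(2 - 2 \sqrt{2}\right) \left(\left(3 - 55\right) + 38\right) = \left(2 - 2 \sqrt{2}\right) \left(-52 + 38\right) = \left(2 - 2 \sqrt{2}\right) \left(-14\right) = -28 + 28 \sqrt{2}$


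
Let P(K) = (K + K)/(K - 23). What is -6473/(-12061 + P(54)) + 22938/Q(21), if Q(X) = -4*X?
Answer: -1426163127/5232962 ≈ -272.53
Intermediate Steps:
P(K) = 2*K/(-23 + K) (P(K) = (2*K)/(-23 + K) = 2*K/(-23 + K))
-6473/(-12061 + P(54)) + 22938/Q(21) = -6473/(-12061 + 2*54/(-23 + 54)) + 22938/((-4*21)) = -6473/(-12061 + 2*54/31) + 22938/(-84) = -6473/(-12061 + 2*54*(1/31)) + 22938*(-1/84) = -6473/(-12061 + 108/31) - 3823/14 = -6473/(-373783/31) - 3823/14 = -6473*(-31/373783) - 3823/14 = 200663/373783 - 3823/14 = -1426163127/5232962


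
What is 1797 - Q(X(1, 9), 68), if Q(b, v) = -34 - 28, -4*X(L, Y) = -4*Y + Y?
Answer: 1859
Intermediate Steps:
X(L, Y) = 3*Y/4 (X(L, Y) = -(-4*Y + Y)/4 = -(-3)*Y/4 = 3*Y/4)
Q(b, v) = -62
1797 - Q(X(1, 9), 68) = 1797 - 1*(-62) = 1797 + 62 = 1859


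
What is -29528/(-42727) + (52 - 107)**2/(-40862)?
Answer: 1077323961/1745910674 ≈ 0.61706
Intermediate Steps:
-29528/(-42727) + (52 - 107)**2/(-40862) = -29528*(-1/42727) + (-55)**2*(-1/40862) = 29528/42727 + 3025*(-1/40862) = 29528/42727 - 3025/40862 = 1077323961/1745910674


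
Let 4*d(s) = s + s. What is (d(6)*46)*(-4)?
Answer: -552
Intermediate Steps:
d(s) = s/2 (d(s) = (s + s)/4 = (2*s)/4 = s/2)
(d(6)*46)*(-4) = (((½)*6)*46)*(-4) = (3*46)*(-4) = 138*(-4) = -552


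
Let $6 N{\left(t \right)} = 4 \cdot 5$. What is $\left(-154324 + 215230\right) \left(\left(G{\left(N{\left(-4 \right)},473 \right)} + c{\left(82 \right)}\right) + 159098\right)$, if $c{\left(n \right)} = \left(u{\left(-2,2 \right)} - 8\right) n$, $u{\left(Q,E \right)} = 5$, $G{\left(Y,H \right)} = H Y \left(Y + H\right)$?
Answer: $\frac{166249789076}{3} \approx 5.5417 \cdot 10^{10}$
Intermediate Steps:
$N{\left(t \right)} = \frac{10}{3}$ ($N{\left(t \right)} = \frac{4 \cdot 5}{6} = \frac{1}{6} \cdot 20 = \frac{10}{3}$)
$G{\left(Y,H \right)} = H Y \left(H + Y\right)$
$c{\left(n \right)} = - 3 n$ ($c{\left(n \right)} = \left(5 - 8\right) n = - 3 n$)
$\left(-154324 + 215230\right) \left(\left(G{\left(N{\left(-4 \right)},473 \right)} + c{\left(82 \right)}\right) + 159098\right) = \left(-154324 + 215230\right) \left(\left(473 \cdot \frac{10}{3} \left(473 + \frac{10}{3}\right) - 246\right) + 159098\right) = 60906 \left(\left(473 \cdot \frac{10}{3} \cdot \frac{1429}{3} - 246\right) + 159098\right) = 60906 \left(\left(\frac{6759170}{9} - 246\right) + 159098\right) = 60906 \left(\frac{6756956}{9} + 159098\right) = 60906 \cdot \frac{8188838}{9} = \frac{166249789076}{3}$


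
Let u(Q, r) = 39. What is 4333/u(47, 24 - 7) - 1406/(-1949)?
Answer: 8499851/76011 ≈ 111.82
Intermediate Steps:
4333/u(47, 24 - 7) - 1406/(-1949) = 4333/39 - 1406/(-1949) = 4333*(1/39) - 1406*(-1/1949) = 4333/39 + 1406/1949 = 8499851/76011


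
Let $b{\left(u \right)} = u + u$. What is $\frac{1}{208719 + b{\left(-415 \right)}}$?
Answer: $\frac{1}{207889} \approx 4.8103 \cdot 10^{-6}$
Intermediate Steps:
$b{\left(u \right)} = 2 u$
$\frac{1}{208719 + b{\left(-415 \right)}} = \frac{1}{208719 + 2 \left(-415\right)} = \frac{1}{208719 - 830} = \frac{1}{207889}$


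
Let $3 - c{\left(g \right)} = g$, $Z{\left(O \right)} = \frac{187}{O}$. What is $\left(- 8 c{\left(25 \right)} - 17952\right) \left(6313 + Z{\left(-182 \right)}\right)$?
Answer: $- \frac{10210347752}{91} \approx -1.122 \cdot 10^{8}$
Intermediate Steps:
$c{\left(g \right)} = 3 - g$
$\left(- 8 c{\left(25 \right)} - 17952\right) \left(6313 + Z{\left(-182 \right)}\right) = \left(- 8 \left(3 - 25\right) - 17952\right) \left(6313 + \frac{187}{-182}\right) = \left(- 8 \left(3 - 25\right) - 17952\right) \left(6313 + 187 \left(- \frac{1}{182}\right)\right) = \left(\left(-8\right) \left(-22\right) - 17952\right) \left(6313 - \frac{187}{182}\right) = \left(176 - 17952\right) \frac{1148779}{182} = \left(-17776\right) \frac{1148779}{182} = - \frac{10210347752}{91}$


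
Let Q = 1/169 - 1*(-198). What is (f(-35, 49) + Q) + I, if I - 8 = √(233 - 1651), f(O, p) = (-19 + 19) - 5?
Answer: 33970/169 + I*√1418 ≈ 201.01 + 37.656*I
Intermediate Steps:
f(O, p) = -5 (f(O, p) = 0 - 5 = -5)
I = 8 + I*√1418 (I = 8 + √(233 - 1651) = 8 + √(-1418) = 8 + I*√1418 ≈ 8.0 + 37.656*I)
Q = 33463/169 (Q = 1/169 + 198 = 33463/169 ≈ 198.01)
(f(-35, 49) + Q) + I = (-5 + 33463/169) + (8 + I*√1418) = 32618/169 + (8 + I*√1418) = 33970/169 + I*√1418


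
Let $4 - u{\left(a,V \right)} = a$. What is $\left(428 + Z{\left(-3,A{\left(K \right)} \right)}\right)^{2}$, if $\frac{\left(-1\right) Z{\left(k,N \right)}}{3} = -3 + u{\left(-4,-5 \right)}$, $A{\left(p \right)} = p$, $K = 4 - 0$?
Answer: $170569$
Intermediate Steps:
$K = 4$ ($K = 4 + 0 = 4$)
$u{\left(a,V \right)} = 4 - a$
$Z{\left(k,N \right)} = -15$ ($Z{\left(k,N \right)} = - 3 \left(-3 + \left(4 - -4\right)\right) = - 3 \left(-3 + \left(4 + 4\right)\right) = - 3 \left(-3 + 8\right) = \left(-3\right) 5 = -15$)
$\left(428 + Z{\left(-3,A{\left(K \right)} \right)}\right)^{2} = \left(428 - 15\right)^{2} = 413^{2} = 170569$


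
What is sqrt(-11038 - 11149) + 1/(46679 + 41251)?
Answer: 1/87930 + I*sqrt(22187) ≈ 1.1373e-5 + 148.95*I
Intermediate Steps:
sqrt(-11038 - 11149) + 1/(46679 + 41251) = sqrt(-22187) + 1/87930 = I*sqrt(22187) + 1/87930 = 1/87930 + I*sqrt(22187)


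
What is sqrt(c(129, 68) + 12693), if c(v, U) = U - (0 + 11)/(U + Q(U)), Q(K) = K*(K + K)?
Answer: sqrt(276874931985)/4658 ≈ 112.96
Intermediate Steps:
Q(K) = 2*K**2 (Q(K) = K*(2*K) = 2*K**2)
c(v, U) = U - 11/(U + 2*U**2) (c(v, U) = U - (0 + 11)/(U + 2*U**2) = U - 11/(U + 2*U**2))
sqrt(c(129, 68) + 12693) = sqrt((-11 + 68**2 + 2*68**3)/(68*(1 + 2*68)) + 12693) = sqrt((-11 + 4624 + 2*314432)/(68*(1 + 136)) + 12693) = sqrt((1/68)*(-11 + 4624 + 628864)/137 + 12693) = sqrt((1/68)*(1/137)*633477 + 12693) = sqrt(633477/9316 + 12693) = sqrt(118881465/9316) = sqrt(276874931985)/4658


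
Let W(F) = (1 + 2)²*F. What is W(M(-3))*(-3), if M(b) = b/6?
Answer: 27/2 ≈ 13.500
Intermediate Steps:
M(b) = b/6 (M(b) = b*(⅙) = b/6)
W(F) = 9*F (W(F) = 3²*F = 9*F)
W(M(-3))*(-3) = (9*((⅙)*(-3)))*(-3) = (9*(-½))*(-3) = -9/2*(-3) = 27/2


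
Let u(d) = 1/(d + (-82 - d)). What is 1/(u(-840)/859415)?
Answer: -70472030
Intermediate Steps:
u(d) = -1/82 (u(d) = 1/(-82) = -1/82)
1/(u(-840)/859415) = 1/(-1/82/859415) = 1/(-1/82*1/859415) = 1/(-1/70472030) = -70472030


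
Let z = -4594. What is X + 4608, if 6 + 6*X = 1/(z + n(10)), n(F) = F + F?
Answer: 126434507/27444 ≈ 4607.0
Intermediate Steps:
n(F) = 2*F
X = -27445/27444 (X = -1 + 1/(6*(-4594 + 2*10)) = -1 + 1/(6*(-4594 + 20)) = -1 + (⅙)/(-4574) = -1 + (⅙)*(-1/4574) = -1 - 1/27444 = -27445/27444 ≈ -1.0000)
X + 4608 = -27445/27444 + 4608 = 126434507/27444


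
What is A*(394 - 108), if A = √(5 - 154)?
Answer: 286*I*√149 ≈ 3491.1*I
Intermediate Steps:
A = I*√149 (A = √(-149) = I*√149 ≈ 12.207*I)
A*(394 - 108) = (I*√149)*(394 - 108) = (I*√149)*286 = 286*I*√149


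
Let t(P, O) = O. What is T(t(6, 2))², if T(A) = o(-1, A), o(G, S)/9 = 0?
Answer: 0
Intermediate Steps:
o(G, S) = 0 (o(G, S) = 9*0 = 0)
T(A) = 0
T(t(6, 2))² = 0² = 0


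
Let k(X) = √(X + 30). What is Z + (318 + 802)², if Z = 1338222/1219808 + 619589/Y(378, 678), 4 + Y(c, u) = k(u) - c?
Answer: 3467350491974137/2767744352 - 619589*√177/72608 ≈ 1.2527e+6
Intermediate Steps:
k(X) = √(30 + X)
Y(c, u) = -4 + √(30 + u) - c (Y(c, u) = -4 + (√(30 + u) - c) = -4 + √(30 + u) - c)
Z = 669111/609904 + 619589/(-382 + 2*√177) (Z = 1338222/1219808 + 619589/(-4 + √(30 + 678) - 1*378) = 1338222*(1/1219808) + 619589/(-4 + √708 - 378) = 669111/609904 + 619589/(-4 + 2*√177 - 378) = 669111/609904 + 619589/(-382 + 2*√177) ≈ -1742.3)
Z + (318 + 802)² = (-4508023174663/2767744352 - 619589*√177/72608) + (318 + 802)² = (-4508023174663/2767744352 - 619589*√177/72608) + 1120² = (-4508023174663/2767744352 - 619589*√177/72608) + 1254400 = 3467350491974137/2767744352 - 619589*√177/72608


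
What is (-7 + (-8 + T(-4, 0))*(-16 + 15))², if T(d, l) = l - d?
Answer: 9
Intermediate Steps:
(-7 + (-8 + T(-4, 0))*(-16 + 15))² = (-7 + (-8 + (0 - 1*(-4)))*(-16 + 15))² = (-7 + (-8 + (0 + 4))*(-1))² = (-7 + (-8 + 4)*(-1))² = (-7 - 4*(-1))² = (-7 + 4)² = (-3)² = 9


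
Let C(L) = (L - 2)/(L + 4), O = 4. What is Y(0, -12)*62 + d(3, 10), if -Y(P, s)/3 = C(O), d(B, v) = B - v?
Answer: -107/2 ≈ -53.500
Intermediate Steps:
C(L) = (-2 + L)/(4 + L)
Y(P, s) = -¾ (Y(P, s) = -3*(-2 + 4)/(4 + 4) = -3*2/8 = -3*¼ = -¾)
Y(0, -12)*62 + d(3, 10) = -¾*62 + (3 - 1*10) = -93/2 + (3 - 10) = -93/2 - 7 = -107/2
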